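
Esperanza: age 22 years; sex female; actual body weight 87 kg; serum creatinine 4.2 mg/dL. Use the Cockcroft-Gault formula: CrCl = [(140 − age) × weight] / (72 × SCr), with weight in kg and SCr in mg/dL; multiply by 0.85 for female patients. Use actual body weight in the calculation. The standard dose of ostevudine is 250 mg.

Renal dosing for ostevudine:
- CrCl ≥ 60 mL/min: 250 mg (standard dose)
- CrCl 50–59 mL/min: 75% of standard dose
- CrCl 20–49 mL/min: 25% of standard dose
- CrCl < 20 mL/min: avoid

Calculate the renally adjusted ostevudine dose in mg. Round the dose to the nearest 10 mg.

CrCl = (140 − 22) × 87 / (72 × 4.2) × 0.85 = 10266.0 / 302.40 × 0.85 ≈ 28.9 mL/min
CrCl ≈ 29 mL/min → bracket 20–49 mL/min.
25% of 250 mg = 62.5 mg → 60 mg

60 mg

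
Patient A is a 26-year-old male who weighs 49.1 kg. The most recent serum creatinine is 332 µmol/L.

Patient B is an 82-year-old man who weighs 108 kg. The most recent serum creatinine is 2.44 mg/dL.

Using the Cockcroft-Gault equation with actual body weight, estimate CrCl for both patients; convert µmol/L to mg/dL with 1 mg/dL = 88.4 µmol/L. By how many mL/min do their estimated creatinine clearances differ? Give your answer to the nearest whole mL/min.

Patient A: SCr = 332 / 88.4 = 3.756 mg/dL
Patient A: CrCl = (140 − 26) × 49.1 / (72 × 3.756) = 5597.4 / 270.43 ≈ 20.7 mL/min
Patient B: CrCl = (140 − 82) × 108 / (72 × 2.44) = 6264.0 / 175.68 ≈ 35.7 mL/min
|20.7 − 35.7| = 15.0 mL/min

15 mL/min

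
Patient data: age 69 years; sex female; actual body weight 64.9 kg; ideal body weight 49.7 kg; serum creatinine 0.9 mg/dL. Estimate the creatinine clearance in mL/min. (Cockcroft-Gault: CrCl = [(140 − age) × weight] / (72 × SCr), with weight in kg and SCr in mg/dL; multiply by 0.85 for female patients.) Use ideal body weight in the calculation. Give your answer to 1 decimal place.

46.3 mL/min

CrCl = (140 − 69) × 49.7 / (72 × 0.9) × 0.85 = 3528.7 / 64.80 × 0.85 ≈ 46.3 mL/min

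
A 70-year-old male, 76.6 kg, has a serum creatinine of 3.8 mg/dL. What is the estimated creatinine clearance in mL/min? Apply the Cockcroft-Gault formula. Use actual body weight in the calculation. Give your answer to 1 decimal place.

CrCl = (140 − 70) × 76.6 / (72 × 3.8) = 5362.0 / 273.60 ≈ 19.6 mL/min

19.6 mL/min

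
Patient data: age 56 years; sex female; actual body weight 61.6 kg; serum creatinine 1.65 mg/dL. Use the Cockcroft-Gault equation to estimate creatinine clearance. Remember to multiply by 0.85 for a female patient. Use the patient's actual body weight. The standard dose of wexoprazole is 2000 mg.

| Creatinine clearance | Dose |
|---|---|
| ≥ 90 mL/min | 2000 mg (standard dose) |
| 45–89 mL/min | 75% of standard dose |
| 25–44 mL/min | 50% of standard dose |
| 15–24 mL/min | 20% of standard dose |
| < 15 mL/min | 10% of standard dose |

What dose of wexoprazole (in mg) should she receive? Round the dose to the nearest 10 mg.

1000 mg

CrCl = (140 − 56) × 61.6 / (72 × 1.65) × 0.85 = 5174.4 / 118.80 × 0.85 ≈ 37.0 mL/min
CrCl ≈ 37 mL/min → bracket 25–44 mL/min.
50% of 2000 mg = 1000 mg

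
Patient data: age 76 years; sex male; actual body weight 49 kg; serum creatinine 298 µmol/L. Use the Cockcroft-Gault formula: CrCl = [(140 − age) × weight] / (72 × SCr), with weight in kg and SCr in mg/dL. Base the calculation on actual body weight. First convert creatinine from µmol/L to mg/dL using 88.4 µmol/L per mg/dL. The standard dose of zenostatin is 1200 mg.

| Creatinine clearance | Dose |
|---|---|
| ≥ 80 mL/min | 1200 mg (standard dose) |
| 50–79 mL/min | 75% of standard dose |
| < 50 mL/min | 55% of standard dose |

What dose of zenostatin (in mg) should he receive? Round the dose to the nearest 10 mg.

660 mg

SCr = 298 / 88.4 = 3.371 mg/dL
CrCl = (140 − 76) × 49 / (72 × 3.371) = 3136.0 / 242.71 ≈ 12.9 mL/min
CrCl ≈ 13 mL/min → bracket < 50 mL/min.
55% of 1200 mg = 660 mg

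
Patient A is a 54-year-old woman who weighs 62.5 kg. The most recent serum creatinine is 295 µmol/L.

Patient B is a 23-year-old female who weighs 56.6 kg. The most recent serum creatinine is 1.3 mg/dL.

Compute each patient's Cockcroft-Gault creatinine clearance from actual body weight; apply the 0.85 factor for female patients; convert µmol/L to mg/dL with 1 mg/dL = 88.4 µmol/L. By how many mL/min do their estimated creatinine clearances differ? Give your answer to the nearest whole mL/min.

41 mL/min

Patient A: SCr = 295 / 88.4 = 3.337 mg/dL
Patient A: CrCl = (140 − 54) × 62.5 / (72 × 3.337) × 0.85 = 5375.0 / 240.26 × 0.85 ≈ 19.0 mL/min
Patient B: CrCl = (140 − 23) × 56.6 / (72 × 1.3) × 0.85 = 6622.2 / 93.60 × 0.85 ≈ 60.1 mL/min
|19.0 − 60.1| = 41.1 mL/min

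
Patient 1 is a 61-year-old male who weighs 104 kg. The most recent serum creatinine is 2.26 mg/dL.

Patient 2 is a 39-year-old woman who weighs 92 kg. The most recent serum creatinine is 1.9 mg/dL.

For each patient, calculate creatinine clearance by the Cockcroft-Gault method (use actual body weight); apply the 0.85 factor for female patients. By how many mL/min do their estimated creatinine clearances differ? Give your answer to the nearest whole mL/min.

Patient 1: CrCl = (140 − 61) × 104 / (72 × 2.26) = 8216.0 / 162.72 ≈ 50.5 mL/min
Patient 2: CrCl = (140 − 39) × 92 / (72 × 1.9) × 0.85 = 9292.0 / 136.80 × 0.85 ≈ 57.7 mL/min
|50.5 − 57.7| = 7.2 mL/min

7 mL/min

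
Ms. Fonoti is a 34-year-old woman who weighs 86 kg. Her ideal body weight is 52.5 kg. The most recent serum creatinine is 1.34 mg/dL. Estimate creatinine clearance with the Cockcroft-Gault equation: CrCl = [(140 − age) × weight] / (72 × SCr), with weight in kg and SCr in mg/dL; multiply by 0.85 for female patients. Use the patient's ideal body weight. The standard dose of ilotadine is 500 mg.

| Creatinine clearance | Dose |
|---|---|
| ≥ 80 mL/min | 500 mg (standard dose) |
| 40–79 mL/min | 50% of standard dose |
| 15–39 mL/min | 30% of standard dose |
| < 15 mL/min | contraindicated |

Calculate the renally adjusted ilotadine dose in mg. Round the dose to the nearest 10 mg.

250 mg

CrCl = (140 − 34) × 52.5 / (72 × 1.34) × 0.85 = 5565.0 / 96.48 × 0.85 ≈ 49.0 mL/min
CrCl ≈ 49 mL/min → bracket 40–79 mL/min.
50% of 500 mg = 250 mg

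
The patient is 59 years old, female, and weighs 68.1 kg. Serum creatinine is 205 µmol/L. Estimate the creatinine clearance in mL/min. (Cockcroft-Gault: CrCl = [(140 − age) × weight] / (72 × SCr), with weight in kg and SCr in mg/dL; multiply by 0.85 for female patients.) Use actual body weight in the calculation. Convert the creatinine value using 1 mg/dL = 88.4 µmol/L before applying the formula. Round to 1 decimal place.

SCr = 205 / 88.4 = 2.319 mg/dL
CrCl = (140 − 59) × 68.1 / (72 × 2.319) × 0.85 = 5516.1 / 166.97 × 0.85 ≈ 28.1 mL/min

28.1 mL/min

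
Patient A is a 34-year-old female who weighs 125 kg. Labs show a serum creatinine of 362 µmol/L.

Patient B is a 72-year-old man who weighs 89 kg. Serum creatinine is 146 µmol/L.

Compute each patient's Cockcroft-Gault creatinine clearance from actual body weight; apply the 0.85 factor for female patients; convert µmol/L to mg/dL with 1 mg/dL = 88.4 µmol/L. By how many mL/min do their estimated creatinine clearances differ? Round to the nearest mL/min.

13 mL/min

Patient A: SCr = 362 / 88.4 = 4.095 mg/dL
Patient A: CrCl = (140 − 34) × 125 / (72 × 4.095) × 0.85 = 13250.0 / 294.84 × 0.85 ≈ 38.2 mL/min
Patient B: SCr = 146 / 88.4 = 1.652 mg/dL
Patient B: CrCl = (140 − 72) × 89 / (72 × 1.652) = 6052.0 / 118.94 ≈ 50.9 mL/min
|38.2 − 50.9| = 12.7 mL/min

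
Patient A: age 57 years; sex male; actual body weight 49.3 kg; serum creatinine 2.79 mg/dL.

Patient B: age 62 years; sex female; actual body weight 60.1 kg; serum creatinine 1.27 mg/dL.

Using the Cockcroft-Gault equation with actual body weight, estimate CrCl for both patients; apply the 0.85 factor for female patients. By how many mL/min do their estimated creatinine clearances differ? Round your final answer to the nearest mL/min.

Patient A: CrCl = (140 − 57) × 49.3 / (72 × 2.79) = 4091.9 / 200.88 ≈ 20.4 mL/min
Patient B: CrCl = (140 − 62) × 60.1 / (72 × 1.27) × 0.85 = 4687.8 / 91.44 × 0.85 ≈ 43.6 mL/min
|20.4 − 43.6| = 23.2 mL/min

23 mL/min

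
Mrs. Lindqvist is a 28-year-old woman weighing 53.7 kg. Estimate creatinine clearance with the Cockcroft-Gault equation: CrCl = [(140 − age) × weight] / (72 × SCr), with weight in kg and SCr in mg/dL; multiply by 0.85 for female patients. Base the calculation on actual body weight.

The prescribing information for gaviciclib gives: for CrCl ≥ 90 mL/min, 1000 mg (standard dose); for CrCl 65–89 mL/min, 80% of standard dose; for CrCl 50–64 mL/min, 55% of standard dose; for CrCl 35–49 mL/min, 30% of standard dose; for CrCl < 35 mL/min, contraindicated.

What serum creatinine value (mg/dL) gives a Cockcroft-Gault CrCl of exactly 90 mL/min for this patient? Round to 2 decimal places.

0.79 mg/dL

Standard dose requires CrCl ≥ 90 mL/min.
Set (140 − 28) × 53.7 × 0.85 / (72 × SCr) = 90
SCr = (140 − 28) × 53.7 × 0.85 / (72 × 90) = 0.789 mg/dL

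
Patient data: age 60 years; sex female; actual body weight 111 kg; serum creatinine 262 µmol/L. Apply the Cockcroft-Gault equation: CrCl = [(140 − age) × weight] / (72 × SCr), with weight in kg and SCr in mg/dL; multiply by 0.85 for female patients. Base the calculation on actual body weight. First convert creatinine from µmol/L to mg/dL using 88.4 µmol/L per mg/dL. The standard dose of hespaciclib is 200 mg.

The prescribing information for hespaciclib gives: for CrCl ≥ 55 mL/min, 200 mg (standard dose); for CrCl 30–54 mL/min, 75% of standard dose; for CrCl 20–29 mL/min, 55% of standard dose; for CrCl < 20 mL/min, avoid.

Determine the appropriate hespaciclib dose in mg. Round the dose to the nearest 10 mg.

SCr = 262 / 88.4 = 2.964 mg/dL
CrCl = (140 − 60) × 111 / (72 × 2.964) × 0.85 = 8880.0 / 213.41 × 0.85 ≈ 35.4 mL/min
CrCl ≈ 35 mL/min → bracket 30–54 mL/min.
75% of 200 mg = 150 mg

150 mg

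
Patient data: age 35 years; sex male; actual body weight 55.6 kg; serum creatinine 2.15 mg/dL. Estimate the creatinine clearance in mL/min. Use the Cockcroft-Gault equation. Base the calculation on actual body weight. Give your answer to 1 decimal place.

37.7 mL/min

CrCl = (140 − 35) × 55.6 / (72 × 2.15) = 5838.0 / 154.80 ≈ 37.7 mL/min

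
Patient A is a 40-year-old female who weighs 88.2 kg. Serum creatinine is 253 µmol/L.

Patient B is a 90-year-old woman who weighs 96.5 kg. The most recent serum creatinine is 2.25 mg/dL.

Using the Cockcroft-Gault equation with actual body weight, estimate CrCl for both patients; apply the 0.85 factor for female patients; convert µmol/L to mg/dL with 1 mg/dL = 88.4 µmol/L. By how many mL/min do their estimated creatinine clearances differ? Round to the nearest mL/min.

Patient A: SCr = 253 / 88.4 = 2.862 mg/dL
Patient A: CrCl = (140 − 40) × 88.2 / (72 × 2.862) × 0.85 = 8820.0 / 206.06 × 0.85 ≈ 36.4 mL/min
Patient B: CrCl = (140 − 90) × 96.5 / (72 × 2.25) × 0.85 = 4825.0 / 162.00 × 0.85 ≈ 25.3 mL/min
|36.4 − 25.3| = 11.1 mL/min

11 mL/min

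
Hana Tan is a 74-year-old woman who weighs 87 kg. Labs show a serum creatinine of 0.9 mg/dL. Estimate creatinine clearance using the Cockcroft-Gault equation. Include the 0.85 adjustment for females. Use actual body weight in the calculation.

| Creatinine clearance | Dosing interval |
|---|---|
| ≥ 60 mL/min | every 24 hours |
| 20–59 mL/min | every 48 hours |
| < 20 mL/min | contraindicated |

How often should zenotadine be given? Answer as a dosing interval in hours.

every 24 hours

CrCl = (140 − 74) × 87 / (72 × 0.9) × 0.85 = 5742.0 / 64.80 × 0.85 ≈ 75.3 mL/min
CrCl ≈ 75 mL/min → bracket ≥ 60 mL/min → every 24 hours.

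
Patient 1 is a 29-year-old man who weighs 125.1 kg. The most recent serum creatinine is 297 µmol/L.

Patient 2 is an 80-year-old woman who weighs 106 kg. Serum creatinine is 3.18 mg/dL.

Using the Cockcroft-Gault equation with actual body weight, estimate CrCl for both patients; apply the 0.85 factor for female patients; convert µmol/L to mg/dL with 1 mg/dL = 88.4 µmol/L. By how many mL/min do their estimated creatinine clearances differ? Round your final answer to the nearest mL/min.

34 mL/min

Patient 1: SCr = 297 / 88.4 = 3.36 mg/dL
Patient 1: CrCl = (140 − 29) × 125.1 / (72 × 3.36) = 13886.1 / 241.92 ≈ 57.4 mL/min
Patient 2: CrCl = (140 − 80) × 106 / (72 × 3.18) × 0.85 = 6360.0 / 228.96 × 0.85 ≈ 23.6 mL/min
|57.4 − 23.6| = 33.8 mL/min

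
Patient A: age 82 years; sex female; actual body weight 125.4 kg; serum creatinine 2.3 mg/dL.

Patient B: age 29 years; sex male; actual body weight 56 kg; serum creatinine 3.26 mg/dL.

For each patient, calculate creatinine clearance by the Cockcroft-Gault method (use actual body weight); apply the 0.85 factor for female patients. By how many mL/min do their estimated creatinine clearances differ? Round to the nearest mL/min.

Patient A: CrCl = (140 − 82) × 125.4 / (72 × 2.3) × 0.85 = 7273.2 / 165.60 × 0.85 ≈ 37.3 mL/min
Patient B: CrCl = (140 − 29) × 56 / (72 × 3.26) = 6216.0 / 234.72 ≈ 26.5 mL/min
|37.3 − 26.5| = 10.8 mL/min

11 mL/min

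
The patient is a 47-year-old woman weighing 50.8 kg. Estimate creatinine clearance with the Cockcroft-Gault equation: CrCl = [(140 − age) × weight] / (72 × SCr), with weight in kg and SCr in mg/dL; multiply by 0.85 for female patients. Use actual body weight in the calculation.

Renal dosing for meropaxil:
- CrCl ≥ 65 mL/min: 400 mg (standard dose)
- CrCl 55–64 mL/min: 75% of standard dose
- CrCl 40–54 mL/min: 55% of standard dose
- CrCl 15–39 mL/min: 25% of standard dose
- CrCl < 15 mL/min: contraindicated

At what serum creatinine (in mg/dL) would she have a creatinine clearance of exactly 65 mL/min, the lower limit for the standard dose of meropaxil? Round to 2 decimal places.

Standard dose requires CrCl ≥ 65 mL/min.
Set (140 − 47) × 50.8 × 0.85 / (72 × SCr) = 65
SCr = (140 − 47) × 50.8 × 0.85 / (72 × 65) = 0.858 mg/dL

0.86 mg/dL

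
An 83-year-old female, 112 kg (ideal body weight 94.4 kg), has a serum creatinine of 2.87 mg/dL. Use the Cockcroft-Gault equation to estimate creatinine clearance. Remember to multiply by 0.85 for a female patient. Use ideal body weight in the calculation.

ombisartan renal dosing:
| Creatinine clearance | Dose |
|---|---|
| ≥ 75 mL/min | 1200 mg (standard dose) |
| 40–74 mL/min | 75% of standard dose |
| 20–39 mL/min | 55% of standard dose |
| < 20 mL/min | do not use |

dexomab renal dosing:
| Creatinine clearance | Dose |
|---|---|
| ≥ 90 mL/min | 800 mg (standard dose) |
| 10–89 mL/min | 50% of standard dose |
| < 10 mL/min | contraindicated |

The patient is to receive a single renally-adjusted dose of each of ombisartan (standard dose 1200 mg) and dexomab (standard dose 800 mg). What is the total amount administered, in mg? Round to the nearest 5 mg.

CrCl = (140 − 83) × 94.4 / (72 × 2.87) × 0.85 = 5380.8 / 206.64 × 0.85 ≈ 22.1 mL/min
CrCl ≈ 22 mL/min.
ombisartan: 20–39 mL/min → 55% of 1200 mg = 660 mg.
dexomab: 10–89 mL/min → 50% of 800 mg = 400 mg.
Total = 660 + 400 = 1060 mg.

1060 mg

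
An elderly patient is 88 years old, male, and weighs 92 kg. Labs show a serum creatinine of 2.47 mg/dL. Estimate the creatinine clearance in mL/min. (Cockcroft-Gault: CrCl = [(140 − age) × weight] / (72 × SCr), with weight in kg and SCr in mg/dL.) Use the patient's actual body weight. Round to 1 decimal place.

CrCl = (140 − 88) × 92 / (72 × 2.47) = 4784.0 / 177.84 ≈ 26.9 mL/min

26.9 mL/min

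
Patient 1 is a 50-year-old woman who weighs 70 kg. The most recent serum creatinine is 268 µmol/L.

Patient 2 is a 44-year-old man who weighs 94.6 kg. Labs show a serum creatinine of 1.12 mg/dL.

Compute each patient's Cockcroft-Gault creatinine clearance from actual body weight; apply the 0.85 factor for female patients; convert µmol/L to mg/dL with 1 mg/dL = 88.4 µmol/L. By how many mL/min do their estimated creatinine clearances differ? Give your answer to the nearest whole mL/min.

88 mL/min

Patient 1: SCr = 268 / 88.4 = 3.032 mg/dL
Patient 1: CrCl = (140 − 50) × 70 / (72 × 3.032) × 0.85 = 6300.0 / 218.30 × 0.85 ≈ 24.5 mL/min
Patient 2: CrCl = (140 − 44) × 94.6 / (72 × 1.12) = 9081.6 / 80.64 ≈ 112.6 mL/min
|24.5 − 112.6| = 88.1 mL/min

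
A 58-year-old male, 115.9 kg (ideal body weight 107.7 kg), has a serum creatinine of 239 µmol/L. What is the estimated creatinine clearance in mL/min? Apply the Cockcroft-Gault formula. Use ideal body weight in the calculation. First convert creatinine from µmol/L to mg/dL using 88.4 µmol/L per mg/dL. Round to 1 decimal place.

SCr = 239 / 88.4 = 2.704 mg/dL
CrCl = (140 − 58) × 107.7 / (72 × 2.704) = 8831.4 / 194.69 ≈ 45.4 mL/min

45.4 mL/min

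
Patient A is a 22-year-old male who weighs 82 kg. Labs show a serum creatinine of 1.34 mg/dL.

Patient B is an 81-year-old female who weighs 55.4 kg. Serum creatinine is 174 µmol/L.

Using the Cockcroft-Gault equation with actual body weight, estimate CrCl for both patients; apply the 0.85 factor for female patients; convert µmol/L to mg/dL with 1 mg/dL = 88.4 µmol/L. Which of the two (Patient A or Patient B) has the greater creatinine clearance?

Patient A

Patient A: CrCl = (140 − 22) × 82 / (72 × 1.34) = 9676.0 / 96.48 ≈ 100.3 mL/min
Patient B: SCr = 174 / 88.4 = 1.968 mg/dL
Patient B: CrCl = (140 − 81) × 55.4 / (72 × 1.968) × 0.85 = 3268.6 / 141.70 × 0.85 ≈ 19.6 mL/min
100.3 vs 19.6 mL/min → Patient A is higher.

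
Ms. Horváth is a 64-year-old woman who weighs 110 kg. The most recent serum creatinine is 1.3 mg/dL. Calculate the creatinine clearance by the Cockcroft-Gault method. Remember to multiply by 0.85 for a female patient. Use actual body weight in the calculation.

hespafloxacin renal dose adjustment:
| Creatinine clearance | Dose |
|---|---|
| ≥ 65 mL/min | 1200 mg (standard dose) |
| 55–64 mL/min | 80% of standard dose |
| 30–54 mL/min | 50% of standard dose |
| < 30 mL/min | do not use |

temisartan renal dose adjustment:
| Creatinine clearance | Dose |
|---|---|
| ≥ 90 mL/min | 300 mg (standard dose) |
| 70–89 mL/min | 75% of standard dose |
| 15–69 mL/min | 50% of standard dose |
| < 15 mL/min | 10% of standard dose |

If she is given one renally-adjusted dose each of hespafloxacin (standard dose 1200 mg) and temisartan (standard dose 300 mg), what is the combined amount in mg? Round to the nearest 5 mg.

1425 mg

CrCl = (140 − 64) × 110 / (72 × 1.3) × 0.85 = 8360.0 / 93.60 × 0.85 ≈ 75.9 mL/min
CrCl ≈ 76 mL/min.
hespafloxacin: ≥ 65 mL/min → 100% of 1200 mg = 1200 mg.
temisartan: 70–89 mL/min → 75% of 300 mg = 225 mg.
Total = 1200 + 225 = 1425 mg.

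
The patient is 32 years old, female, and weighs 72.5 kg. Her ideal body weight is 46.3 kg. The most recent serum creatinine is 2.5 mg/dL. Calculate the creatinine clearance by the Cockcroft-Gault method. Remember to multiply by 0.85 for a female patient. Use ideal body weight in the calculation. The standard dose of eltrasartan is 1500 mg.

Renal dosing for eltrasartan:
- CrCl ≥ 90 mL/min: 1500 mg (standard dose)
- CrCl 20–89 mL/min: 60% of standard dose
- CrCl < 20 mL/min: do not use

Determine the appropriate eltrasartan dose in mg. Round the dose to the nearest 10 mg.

900 mg

CrCl = (140 − 32) × 46.3 / (72 × 2.5) × 0.85 = 5000.4 / 180.00 × 0.85 ≈ 23.6 mL/min
CrCl ≈ 24 mL/min → bracket 20–89 mL/min.
60% of 1500 mg = 900 mg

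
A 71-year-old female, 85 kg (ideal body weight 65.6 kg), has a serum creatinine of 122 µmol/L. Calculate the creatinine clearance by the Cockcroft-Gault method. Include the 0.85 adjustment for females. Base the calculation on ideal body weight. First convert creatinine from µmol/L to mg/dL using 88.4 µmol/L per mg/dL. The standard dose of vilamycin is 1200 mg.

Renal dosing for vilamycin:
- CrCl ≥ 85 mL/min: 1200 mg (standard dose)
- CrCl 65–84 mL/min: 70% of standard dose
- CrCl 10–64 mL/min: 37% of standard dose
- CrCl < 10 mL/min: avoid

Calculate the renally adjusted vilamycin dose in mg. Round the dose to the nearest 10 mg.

SCr = 122 / 88.4 = 1.38 mg/dL
CrCl = (140 − 71) × 65.6 / (72 × 1.38) × 0.85 = 4526.4 / 99.36 × 0.85 ≈ 38.7 mL/min
CrCl ≈ 39 mL/min → bracket 10–64 mL/min.
37% of 1200 mg = 444 mg → 440 mg

440 mg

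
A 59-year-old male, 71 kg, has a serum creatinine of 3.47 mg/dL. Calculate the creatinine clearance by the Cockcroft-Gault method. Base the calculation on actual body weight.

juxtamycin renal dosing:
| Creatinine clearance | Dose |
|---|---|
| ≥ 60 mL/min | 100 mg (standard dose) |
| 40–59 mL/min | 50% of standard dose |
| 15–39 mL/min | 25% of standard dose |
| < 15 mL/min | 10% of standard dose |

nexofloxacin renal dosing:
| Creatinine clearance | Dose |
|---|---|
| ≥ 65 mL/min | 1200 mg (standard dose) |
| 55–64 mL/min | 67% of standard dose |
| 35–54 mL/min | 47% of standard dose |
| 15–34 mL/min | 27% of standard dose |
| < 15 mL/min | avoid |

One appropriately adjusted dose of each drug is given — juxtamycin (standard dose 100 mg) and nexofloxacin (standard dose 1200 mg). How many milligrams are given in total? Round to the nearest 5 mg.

CrCl = (140 − 59) × 71 / (72 × 3.47) = 5751.0 / 249.84 ≈ 23.0 mL/min
CrCl ≈ 23 mL/min.
juxtamycin: 15–39 mL/min → 25% of 100 mg = 25 mg.
nexofloxacin: 15–34 mL/min → 27% of 1200 mg = 324 mg.
Total = 25 + 324 = 349 mg.

350 mg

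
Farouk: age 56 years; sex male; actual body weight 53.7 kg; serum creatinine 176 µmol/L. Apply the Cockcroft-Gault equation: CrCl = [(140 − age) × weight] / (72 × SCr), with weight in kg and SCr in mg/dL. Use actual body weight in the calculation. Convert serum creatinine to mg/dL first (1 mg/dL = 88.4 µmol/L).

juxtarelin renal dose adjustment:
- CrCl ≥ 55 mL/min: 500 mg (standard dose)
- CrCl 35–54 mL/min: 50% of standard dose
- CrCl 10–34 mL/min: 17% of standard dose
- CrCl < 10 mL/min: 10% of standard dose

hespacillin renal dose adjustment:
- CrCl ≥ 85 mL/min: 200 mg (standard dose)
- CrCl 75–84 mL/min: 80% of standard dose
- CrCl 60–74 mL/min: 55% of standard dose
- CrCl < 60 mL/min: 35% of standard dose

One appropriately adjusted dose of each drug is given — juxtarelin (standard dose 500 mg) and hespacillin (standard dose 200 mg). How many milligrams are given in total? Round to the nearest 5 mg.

SCr = 176 / 88.4 = 1.991 mg/dL
CrCl = (140 − 56) × 53.7 / (72 × 1.991) = 4510.8 / 143.35 ≈ 31.5 mL/min
CrCl ≈ 31 mL/min.
juxtarelin: 10–34 mL/min → 17% of 500 mg = 85 mg.
hespacillin: < 60 mL/min → 35% of 200 mg = 70 mg.
Total = 85 + 70 = 155 mg.

155 mg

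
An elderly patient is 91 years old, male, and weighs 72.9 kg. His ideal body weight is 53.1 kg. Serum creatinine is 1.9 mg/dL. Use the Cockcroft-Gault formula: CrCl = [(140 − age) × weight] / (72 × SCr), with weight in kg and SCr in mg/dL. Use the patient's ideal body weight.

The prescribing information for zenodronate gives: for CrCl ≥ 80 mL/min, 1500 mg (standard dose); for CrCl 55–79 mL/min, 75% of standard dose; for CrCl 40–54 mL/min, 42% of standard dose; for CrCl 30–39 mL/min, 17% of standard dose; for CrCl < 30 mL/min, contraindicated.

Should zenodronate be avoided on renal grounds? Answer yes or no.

CrCl = (140 − 91) × 53.1 / (72 × 1.9) = 2601.9 / 136.80 ≈ 19.0 mL/min
CrCl ≈ 19 mL/min, which is < 30 mL/min.

yes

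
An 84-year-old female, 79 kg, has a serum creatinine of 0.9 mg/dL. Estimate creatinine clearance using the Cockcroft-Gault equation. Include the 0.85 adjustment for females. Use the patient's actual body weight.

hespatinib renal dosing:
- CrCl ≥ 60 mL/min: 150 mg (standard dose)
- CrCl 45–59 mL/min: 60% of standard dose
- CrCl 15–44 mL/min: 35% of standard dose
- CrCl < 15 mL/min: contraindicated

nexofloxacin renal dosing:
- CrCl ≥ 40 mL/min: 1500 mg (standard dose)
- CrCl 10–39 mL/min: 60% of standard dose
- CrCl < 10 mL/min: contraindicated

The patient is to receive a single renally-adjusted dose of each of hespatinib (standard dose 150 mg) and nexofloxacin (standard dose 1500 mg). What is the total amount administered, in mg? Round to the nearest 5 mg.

1590 mg

CrCl = (140 − 84) × 79 / (72 × 0.9) × 0.85 = 4424.0 / 64.80 × 0.85 ≈ 58.0 mL/min
CrCl ≈ 58 mL/min.
hespatinib: 45–59 mL/min → 60% of 150 mg = 90 mg.
nexofloxacin: ≥ 40 mL/min → 100% of 1500 mg = 1500 mg.
Total = 90 + 1500 = 1590 mg.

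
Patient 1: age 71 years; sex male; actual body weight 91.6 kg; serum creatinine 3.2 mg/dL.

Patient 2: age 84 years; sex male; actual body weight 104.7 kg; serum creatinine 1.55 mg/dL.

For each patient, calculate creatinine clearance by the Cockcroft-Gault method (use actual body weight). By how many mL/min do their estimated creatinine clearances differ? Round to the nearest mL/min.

25 mL/min

Patient 1: CrCl = (140 − 71) × 91.6 / (72 × 3.2) = 6320.4 / 230.40 ≈ 27.4 mL/min
Patient 2: CrCl = (140 − 84) × 104.7 / (72 × 1.55) = 5863.2 / 111.60 ≈ 52.5 mL/min
|27.4 − 52.5| = 25.1 mL/min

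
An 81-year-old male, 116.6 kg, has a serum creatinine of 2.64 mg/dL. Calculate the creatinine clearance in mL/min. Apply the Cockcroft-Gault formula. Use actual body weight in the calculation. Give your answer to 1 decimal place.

CrCl = (140 − 81) × 116.6 / (72 × 2.64) = 6879.4 / 190.08 ≈ 36.2 mL/min

36.2 mL/min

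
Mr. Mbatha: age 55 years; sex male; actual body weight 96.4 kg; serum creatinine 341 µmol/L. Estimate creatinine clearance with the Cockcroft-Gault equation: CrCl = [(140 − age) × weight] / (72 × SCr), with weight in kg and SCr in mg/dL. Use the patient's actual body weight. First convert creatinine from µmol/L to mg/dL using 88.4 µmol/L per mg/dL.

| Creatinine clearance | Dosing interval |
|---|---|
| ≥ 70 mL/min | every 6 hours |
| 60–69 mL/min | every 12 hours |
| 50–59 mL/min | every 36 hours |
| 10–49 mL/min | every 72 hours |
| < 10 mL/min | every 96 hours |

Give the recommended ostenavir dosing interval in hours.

every 72 hours

SCr = 341 / 88.4 = 3.857 mg/dL
CrCl = (140 − 55) × 96.4 / (72 × 3.857) = 8194.0 / 277.70 ≈ 29.5 mL/min
CrCl ≈ 30 mL/min → bracket 10–49 mL/min → every 72 hours.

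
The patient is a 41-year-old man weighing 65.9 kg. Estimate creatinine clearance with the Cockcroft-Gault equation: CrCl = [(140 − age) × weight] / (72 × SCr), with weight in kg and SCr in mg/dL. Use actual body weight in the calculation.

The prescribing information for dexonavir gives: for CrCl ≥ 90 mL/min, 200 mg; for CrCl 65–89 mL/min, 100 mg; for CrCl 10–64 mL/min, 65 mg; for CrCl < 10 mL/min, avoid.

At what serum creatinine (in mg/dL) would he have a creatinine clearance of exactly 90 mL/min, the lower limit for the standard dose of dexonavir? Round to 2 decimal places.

Standard dose requires CrCl ≥ 90 mL/min.
Set (140 − 41) × 65.9 / (72 × SCr) = 90
SCr = (140 − 41) × 65.9 / (72 × 90) = 1.007 mg/dL

1.01 mg/dL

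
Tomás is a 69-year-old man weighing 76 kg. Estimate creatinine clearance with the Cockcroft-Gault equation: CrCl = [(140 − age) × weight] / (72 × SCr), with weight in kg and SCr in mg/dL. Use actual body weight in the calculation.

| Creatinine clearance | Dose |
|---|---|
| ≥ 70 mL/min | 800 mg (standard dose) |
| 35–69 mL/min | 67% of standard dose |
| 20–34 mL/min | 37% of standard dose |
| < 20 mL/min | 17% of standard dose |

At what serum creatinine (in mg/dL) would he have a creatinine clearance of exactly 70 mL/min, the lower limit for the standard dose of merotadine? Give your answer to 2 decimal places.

1.07 mg/dL

Standard dose requires CrCl ≥ 70 mL/min.
Set (140 − 69) × 76 / (72 × SCr) = 70
SCr = (140 − 69) × 76 / (72 × 70) = 1.071 mg/dL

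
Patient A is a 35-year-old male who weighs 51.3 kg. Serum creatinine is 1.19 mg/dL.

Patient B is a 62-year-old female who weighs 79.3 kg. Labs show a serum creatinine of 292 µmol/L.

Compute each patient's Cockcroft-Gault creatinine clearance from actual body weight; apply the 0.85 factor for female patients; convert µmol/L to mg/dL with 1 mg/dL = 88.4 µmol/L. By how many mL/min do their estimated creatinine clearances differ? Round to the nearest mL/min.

Patient A: CrCl = (140 − 35) × 51.3 / (72 × 1.19) = 5386.5 / 85.68 ≈ 62.9 mL/min
Patient B: SCr = 292 / 88.4 = 3.303 mg/dL
Patient B: CrCl = (140 − 62) × 79.3 / (72 × 3.303) × 0.85 = 6185.4 / 237.82 × 0.85 ≈ 22.1 mL/min
|62.9 − 22.1| = 40.8 mL/min

41 mL/min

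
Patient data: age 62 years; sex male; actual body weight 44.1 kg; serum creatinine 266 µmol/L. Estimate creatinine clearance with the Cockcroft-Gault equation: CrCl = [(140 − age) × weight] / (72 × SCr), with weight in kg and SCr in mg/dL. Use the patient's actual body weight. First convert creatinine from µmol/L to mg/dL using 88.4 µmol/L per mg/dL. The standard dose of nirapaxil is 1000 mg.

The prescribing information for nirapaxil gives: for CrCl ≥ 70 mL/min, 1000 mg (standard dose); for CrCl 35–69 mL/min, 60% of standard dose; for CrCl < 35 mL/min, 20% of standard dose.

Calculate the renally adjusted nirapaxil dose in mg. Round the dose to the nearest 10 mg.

200 mg

SCr = 266 / 88.4 = 3.009 mg/dL
CrCl = (140 − 62) × 44.1 / (72 × 3.009) = 3439.8 / 216.65 ≈ 15.9 mL/min
CrCl ≈ 16 mL/min → bracket < 35 mL/min.
20% of 1000 mg = 200 mg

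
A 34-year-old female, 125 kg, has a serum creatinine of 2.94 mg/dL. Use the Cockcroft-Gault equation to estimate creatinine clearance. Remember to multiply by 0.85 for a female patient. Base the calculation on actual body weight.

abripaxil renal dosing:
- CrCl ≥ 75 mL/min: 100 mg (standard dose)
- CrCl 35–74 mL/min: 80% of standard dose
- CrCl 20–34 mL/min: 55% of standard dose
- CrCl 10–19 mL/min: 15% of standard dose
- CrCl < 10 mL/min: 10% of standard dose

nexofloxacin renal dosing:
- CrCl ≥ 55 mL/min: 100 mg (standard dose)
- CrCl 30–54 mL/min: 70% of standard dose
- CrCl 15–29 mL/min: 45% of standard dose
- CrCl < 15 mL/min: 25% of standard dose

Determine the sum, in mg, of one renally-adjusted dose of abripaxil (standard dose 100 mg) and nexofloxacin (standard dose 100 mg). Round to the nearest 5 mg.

CrCl = (140 − 34) × 125 / (72 × 2.94) × 0.85 = 13250.0 / 211.68 × 0.85 ≈ 53.2 mL/min
CrCl ≈ 53 mL/min.
abripaxil: 35–74 mL/min → 80% of 100 mg = 80 mg.
nexofloxacin: 30–54 mL/min → 70% of 100 mg = 70 mg.
Total = 80 + 70 = 150 mg.

150 mg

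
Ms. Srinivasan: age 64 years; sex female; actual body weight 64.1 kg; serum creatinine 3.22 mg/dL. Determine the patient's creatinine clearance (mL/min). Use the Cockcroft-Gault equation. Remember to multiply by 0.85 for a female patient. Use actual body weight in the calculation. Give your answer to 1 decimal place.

17.9 mL/min

CrCl = (140 − 64) × 64.1 / (72 × 3.22) × 0.85 = 4871.6 / 231.84 × 0.85 ≈ 17.9 mL/min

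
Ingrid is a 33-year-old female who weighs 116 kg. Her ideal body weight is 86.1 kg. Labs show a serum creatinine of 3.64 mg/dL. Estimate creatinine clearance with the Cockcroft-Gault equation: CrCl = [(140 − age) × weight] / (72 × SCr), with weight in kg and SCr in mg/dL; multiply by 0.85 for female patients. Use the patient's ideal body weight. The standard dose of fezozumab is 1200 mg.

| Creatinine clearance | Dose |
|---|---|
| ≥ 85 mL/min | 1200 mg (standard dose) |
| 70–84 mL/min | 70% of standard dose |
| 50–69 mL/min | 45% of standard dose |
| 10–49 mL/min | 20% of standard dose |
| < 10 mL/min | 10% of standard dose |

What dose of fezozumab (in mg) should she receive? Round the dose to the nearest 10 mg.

CrCl = (140 − 33) × 86.1 / (72 × 3.64) × 0.85 = 9212.7 / 262.08 × 0.85 ≈ 29.9 mL/min
CrCl ≈ 30 mL/min → bracket 10–49 mL/min.
20% of 1200 mg = 240 mg

240 mg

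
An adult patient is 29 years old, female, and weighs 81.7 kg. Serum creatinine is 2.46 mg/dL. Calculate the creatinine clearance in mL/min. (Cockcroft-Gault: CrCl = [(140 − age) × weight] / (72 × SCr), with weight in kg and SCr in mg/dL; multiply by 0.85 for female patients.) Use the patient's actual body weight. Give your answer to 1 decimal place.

CrCl = (140 − 29) × 81.7 / (72 × 2.46) × 0.85 = 9068.7 / 177.12 × 0.85 ≈ 43.5 mL/min

43.5 mL/min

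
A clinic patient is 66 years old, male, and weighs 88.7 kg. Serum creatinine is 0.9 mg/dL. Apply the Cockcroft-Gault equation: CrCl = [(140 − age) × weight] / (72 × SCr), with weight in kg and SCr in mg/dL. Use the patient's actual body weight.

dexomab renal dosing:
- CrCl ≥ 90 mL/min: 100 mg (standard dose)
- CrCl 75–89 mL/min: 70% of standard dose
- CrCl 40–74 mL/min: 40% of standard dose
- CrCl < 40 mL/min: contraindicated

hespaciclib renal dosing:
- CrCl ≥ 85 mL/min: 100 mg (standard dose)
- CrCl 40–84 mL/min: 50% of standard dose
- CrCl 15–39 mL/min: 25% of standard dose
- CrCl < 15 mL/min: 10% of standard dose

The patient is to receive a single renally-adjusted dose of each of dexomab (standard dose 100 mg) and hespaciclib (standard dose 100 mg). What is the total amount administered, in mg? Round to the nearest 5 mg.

200 mg

CrCl = (140 − 66) × 88.7 / (72 × 0.9) = 6563.8 / 64.80 ≈ 101.3 mL/min
CrCl ≈ 101 mL/min.
dexomab: ≥ 90 mL/min → 100% of 100 mg = 100 mg.
hespaciclib: ≥ 85 mL/min → 100% of 100 mg = 100 mg.
Total = 100 + 100 = 200 mg.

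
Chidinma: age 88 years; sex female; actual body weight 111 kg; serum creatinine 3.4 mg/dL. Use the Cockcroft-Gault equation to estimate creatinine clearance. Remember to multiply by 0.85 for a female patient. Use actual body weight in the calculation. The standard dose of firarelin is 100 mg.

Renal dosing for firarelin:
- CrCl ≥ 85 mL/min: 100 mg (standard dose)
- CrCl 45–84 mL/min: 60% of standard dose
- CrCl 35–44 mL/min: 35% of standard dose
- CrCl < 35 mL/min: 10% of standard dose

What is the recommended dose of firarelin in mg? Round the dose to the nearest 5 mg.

10 mg

CrCl = (140 − 88) × 111 / (72 × 3.4) × 0.85 = 5772.0 / 244.80 × 0.85 ≈ 20.0 mL/min
CrCl ≈ 20 mL/min → bracket < 35 mL/min.
10% of 100 mg = 10 mg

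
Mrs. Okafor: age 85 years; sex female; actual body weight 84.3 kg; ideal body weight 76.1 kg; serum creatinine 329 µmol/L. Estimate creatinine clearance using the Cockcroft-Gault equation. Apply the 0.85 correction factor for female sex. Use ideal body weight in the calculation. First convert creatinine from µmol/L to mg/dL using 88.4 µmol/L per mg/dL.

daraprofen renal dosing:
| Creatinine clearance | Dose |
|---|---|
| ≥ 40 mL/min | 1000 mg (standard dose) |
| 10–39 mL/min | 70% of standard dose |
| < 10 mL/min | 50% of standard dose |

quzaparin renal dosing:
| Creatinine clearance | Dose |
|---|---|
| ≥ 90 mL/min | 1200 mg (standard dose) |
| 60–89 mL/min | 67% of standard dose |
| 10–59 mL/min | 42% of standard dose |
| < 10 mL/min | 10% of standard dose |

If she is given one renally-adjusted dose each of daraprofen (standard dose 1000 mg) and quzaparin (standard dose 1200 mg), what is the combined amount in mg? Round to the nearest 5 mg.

1205 mg

SCr = 329 / 88.4 = 3.722 mg/dL
CrCl = (140 − 85) × 76.1 / (72 × 3.722) × 0.85 = 4185.5 / 267.98 × 0.85 ≈ 13.3 mL/min
CrCl ≈ 13 mL/min.
daraprofen: 10–39 mL/min → 70% of 1000 mg = 700 mg.
quzaparin: 10–59 mL/min → 42% of 1200 mg = 504 mg.
Total = 700 + 504 = 1204 mg.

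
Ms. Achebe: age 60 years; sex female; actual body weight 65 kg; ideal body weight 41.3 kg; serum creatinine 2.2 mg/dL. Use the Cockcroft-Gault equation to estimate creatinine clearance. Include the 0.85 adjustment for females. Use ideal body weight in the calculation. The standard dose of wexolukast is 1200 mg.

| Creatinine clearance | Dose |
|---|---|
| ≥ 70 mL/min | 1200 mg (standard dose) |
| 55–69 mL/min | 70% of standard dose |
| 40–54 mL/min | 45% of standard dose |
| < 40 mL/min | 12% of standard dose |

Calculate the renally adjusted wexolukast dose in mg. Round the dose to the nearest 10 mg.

140 mg

CrCl = (140 − 60) × 41.3 / (72 × 2.2) × 0.85 = 3304.0 / 158.40 × 0.85 ≈ 17.7 mL/min
CrCl ≈ 18 mL/min → bracket < 40 mL/min.
12% of 1200 mg = 144 mg → 140 mg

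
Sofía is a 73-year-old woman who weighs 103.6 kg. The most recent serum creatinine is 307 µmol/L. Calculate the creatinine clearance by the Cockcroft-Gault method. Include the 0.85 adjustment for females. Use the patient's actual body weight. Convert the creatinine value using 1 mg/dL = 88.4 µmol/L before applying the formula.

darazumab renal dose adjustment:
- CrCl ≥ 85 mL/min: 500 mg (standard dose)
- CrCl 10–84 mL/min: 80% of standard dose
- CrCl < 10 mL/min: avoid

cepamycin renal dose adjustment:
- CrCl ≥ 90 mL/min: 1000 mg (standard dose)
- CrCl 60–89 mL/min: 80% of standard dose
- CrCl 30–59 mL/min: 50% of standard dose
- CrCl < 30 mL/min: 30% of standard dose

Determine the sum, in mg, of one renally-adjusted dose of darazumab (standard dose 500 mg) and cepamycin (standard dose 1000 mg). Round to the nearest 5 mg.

SCr = 307 / 88.4 = 3.473 mg/dL
CrCl = (140 − 73) × 103.6 / (72 × 3.473) × 0.85 = 6941.2 / 250.06 × 0.85 ≈ 23.6 mL/min
CrCl ≈ 24 mL/min.
darazumab: 10–84 mL/min → 80% of 500 mg = 400 mg.
cepamycin: < 30 mL/min → 30% of 1000 mg = 300 mg.
Total = 400 + 300 = 700 mg.

700 mg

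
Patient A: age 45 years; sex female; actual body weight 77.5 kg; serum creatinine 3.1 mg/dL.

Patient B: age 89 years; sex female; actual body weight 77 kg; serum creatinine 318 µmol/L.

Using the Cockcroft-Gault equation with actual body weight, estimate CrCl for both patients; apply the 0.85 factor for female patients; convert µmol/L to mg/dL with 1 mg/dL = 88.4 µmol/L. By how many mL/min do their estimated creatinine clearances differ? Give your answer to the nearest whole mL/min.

Patient A: CrCl = (140 − 45) × 77.5 / (72 × 3.1) × 0.85 = 7362.5 / 223.20 × 0.85 ≈ 28.0 mL/min
Patient B: SCr = 318 / 88.4 = 3.597 mg/dL
Patient B: CrCl = (140 − 89) × 77 / (72 × 3.597) × 0.85 = 3927.0 / 258.98 × 0.85 ≈ 12.9 mL/min
|28.0 − 12.9| = 15.1 mL/min

15 mL/min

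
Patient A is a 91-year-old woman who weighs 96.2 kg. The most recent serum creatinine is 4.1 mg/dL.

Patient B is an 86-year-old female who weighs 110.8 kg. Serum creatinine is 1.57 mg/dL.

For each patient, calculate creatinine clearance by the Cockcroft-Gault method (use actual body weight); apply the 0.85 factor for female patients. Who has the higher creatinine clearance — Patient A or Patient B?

Patient B

Patient A: CrCl = (140 − 91) × 96.2 / (72 × 4.1) × 0.85 = 4713.8 / 295.20 × 0.85 ≈ 13.6 mL/min
Patient B: CrCl = (140 − 86) × 110.8 / (72 × 1.57) × 0.85 = 5983.2 / 113.04 × 0.85 ≈ 45.0 mL/min
13.6 vs 45.0 mL/min → Patient B is higher.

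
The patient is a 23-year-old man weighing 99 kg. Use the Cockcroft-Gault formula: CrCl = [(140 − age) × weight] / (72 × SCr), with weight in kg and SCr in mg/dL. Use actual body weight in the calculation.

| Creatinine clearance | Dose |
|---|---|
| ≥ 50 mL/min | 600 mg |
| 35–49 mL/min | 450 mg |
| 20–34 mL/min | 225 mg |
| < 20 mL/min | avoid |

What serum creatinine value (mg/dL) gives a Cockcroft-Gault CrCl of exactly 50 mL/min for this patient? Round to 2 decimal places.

3.22 mg/dL

Standard dose requires CrCl ≥ 50 mL/min.
Set (140 − 23) × 99 / (72 × SCr) = 50
SCr = (140 − 23) × 99 / (72 × 50) = 3.217 mg/dL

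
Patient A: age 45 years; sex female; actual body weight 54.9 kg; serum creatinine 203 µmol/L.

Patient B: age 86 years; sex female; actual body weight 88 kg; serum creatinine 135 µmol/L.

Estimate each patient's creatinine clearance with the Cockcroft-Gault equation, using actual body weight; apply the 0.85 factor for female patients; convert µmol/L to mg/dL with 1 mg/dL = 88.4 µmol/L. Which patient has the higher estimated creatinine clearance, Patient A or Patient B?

Patient A: SCr = 203 / 88.4 = 2.296 mg/dL
Patient A: CrCl = (140 − 45) × 54.9 / (72 × 2.296) × 0.85 = 5215.5 / 165.31 × 0.85 ≈ 26.8 mL/min
Patient B: SCr = 135 / 88.4 = 1.527 mg/dL
Patient B: CrCl = (140 − 86) × 88 / (72 × 1.527) × 0.85 = 4752.0 / 109.94 × 0.85 ≈ 36.7 mL/min
26.8 vs 36.7 mL/min → Patient B is higher.

Patient B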